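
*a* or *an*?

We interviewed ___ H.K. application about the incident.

The indefinite article is chosen by the initial *sound* of the following word, not its spelling.
The initialism *H.K.* is read letter by letter; the first letter, H, is pronounced /eɪtʃ/, which begins with a vowel sound.
So the article is *an*: We interviewed an H.K. application about the incident.

an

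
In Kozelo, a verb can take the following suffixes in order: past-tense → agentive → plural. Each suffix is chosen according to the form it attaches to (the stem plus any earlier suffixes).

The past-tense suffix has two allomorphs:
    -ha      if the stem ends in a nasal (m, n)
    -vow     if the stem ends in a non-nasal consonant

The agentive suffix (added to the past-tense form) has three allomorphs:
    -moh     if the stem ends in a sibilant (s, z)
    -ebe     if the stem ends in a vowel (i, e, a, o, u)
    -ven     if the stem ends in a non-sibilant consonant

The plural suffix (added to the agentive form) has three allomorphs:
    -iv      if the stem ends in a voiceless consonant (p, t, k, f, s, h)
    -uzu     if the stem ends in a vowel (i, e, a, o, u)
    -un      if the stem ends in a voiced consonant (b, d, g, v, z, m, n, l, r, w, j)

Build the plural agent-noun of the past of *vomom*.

The final consonant of *vomom* is /m/, which is a nasal, so the past-tense suffix is -ha, giving *vomomha*.
The past-tense form *vomomha*: final sound = /a/, a vowel → -ebe → *vomomhaebe*.
The final sound of the agentive form *vomomhaebe* is /e/, which is a vowel, so the plural suffix is -uzu, giving *vomomhaebeuzu*.

vomomhaebeuzu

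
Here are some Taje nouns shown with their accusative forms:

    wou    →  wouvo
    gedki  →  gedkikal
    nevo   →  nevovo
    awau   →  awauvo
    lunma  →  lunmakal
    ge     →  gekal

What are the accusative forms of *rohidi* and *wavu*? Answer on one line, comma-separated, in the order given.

rohidikal, wavuvo

The pattern is rounding harmony: -vo when the last vowel of the stem is a rounded vowel (*wou*, *nevo*, *awau*); -kal when the last vowel of the stem is an unrounded vowel (*gedki*, *lunma*, *ge*).
*rohidi*: last vowel = /i/, an unrounded vowel → -kal → *rohidikal*.
Since the last vowel of *wavu* is /u/ (a rounded vowel), it takes -vo, giving *wavuvo*.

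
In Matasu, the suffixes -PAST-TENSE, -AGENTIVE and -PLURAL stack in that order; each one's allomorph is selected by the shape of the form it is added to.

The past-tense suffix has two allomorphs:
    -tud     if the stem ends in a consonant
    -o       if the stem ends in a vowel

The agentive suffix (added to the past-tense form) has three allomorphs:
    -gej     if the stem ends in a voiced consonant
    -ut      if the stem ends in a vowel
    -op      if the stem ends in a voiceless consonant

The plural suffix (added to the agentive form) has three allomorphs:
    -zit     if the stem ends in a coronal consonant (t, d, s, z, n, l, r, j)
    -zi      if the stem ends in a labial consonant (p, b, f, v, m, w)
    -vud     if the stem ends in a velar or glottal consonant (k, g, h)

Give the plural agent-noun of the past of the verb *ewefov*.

ewefovtudgejzit

The final sound of *ewefov* is /v/, which is a consonant, so the past-tense suffix is -tud, giving *ewefovtud*.
The past-tense form *ewefovtud* — final sound /d/ (a voiced consonant) → -gej → *ewefovtudgej*.
The final consonant of the agentive form *ewefovtudgej* is /j/, which is coronal, so the plural suffix is -zit, giving *ewefovtudgejzit*.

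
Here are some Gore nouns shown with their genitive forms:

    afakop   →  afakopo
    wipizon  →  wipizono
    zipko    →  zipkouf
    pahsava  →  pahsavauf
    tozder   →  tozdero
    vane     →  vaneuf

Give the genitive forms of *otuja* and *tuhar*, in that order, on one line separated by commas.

otujauf, tuharo

Looking at the final sound of each stem: -o when the stem ends in a consonant (*afakop*, *wipizon*, *tozder*); -uf when the stem ends in a vowel (*zipko*, *pahsava*, *vane*).
*otuja*: final sound = /a/, a vowel → -uf → *otujauf*.
The final sound of *tuhar* is /r/, which is a consonant, so the suffix is -o, giving *tuharo*.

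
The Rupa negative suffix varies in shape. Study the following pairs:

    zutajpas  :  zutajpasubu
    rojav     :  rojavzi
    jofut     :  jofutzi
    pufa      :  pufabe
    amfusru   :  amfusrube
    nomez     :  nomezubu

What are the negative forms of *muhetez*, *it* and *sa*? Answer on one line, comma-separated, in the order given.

The alternation tracks the final sound of the stem — -ubu when the stem ends in a sibilant (*zutajpas*, *nomez*); -zi when the stem ends in a non-sibilant consonant (*rojav*, *jofut*); -be when the stem ends in a vowel (*pufa*, *amfusru*).
The final sound of *muhetez* is /z/, which is a sibilant, so the suffix is -ubu, giving *muhetezubu*.
*it*: final sound = /t/, a non-sibilant consonant → -zi → *itzi*.
*sa*: final sound = /a/, a vowel → -be → *sabe*.

muhetezubu, itzi, sabe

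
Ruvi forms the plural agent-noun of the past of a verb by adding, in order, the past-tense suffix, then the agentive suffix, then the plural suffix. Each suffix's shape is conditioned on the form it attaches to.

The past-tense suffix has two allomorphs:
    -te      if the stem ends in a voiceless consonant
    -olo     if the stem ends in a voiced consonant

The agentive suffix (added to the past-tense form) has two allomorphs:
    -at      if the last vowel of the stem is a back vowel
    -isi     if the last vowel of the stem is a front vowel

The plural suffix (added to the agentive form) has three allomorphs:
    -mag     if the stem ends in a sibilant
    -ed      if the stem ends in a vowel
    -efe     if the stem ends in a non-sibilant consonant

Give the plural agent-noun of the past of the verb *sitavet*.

sitavetteisied

*sitavet* — final consonant /t/ (voiceless) → -te → *sitavette*.
The past-tense form *sitavette* — last vowel /e/ (a front vowel) → -isi → *sitavetteisi*.
The final sound of the agentive form *sitavetteisi* is /i/, which is a vowel, so the plural suffix is -ed, giving *sitavetteisied*.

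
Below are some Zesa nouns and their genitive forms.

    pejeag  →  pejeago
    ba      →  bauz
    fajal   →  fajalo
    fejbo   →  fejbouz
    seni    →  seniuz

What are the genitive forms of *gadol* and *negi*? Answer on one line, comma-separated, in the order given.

Looking at the final sound of each stem: -o when the stem ends in a consonant (*pejeag*, *fajal*); -uz when the stem ends in a vowel (*ba*, *fejbo*, *seni*).
Since the final sound of *gadol* is /l/ (a consonant), it takes -o, giving *gadolo*.
*negi* — final sound /i/ (a vowel) → -uz → *negiuz*.

gadolo, negiuz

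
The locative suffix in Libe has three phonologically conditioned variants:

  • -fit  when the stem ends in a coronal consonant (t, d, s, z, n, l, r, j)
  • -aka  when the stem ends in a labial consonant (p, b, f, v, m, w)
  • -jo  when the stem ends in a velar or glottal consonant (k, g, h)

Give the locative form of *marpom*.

marpomaka

*marpom*: final consonant = /m/, labial → -aka → *marpomaka*.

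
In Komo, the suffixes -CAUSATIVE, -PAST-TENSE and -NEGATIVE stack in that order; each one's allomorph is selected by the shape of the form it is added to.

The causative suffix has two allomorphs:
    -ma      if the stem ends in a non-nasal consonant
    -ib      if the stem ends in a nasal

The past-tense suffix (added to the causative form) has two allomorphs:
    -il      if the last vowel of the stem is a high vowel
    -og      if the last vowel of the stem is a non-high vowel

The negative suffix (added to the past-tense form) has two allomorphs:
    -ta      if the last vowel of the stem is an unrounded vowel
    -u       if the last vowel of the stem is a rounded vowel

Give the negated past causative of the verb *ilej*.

ilejmaogu

*ilej*: final consonant = /j/, non-nasal → -ma → *ilejma*.
The causative form *ilejma* — last vowel /a/ (a non-high vowel) → -og → *ilejmaog*.
Since the last vowel of the past-tense form *ilejmaog* is /o/ (a rounded vowel), it takes -u, giving *ilejmaogu*.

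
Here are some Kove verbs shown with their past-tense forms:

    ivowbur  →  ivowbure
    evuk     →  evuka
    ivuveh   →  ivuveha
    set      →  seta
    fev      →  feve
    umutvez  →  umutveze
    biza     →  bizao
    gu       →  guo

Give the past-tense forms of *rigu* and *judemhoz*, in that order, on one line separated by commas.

The alternation tracks the final sound of the stem — -a when the stem ends in a voiceless consonant (*evuk*, *ivuveh*, *set*); -e when the stem ends in a voiced consonant (*ivowbur*, *fev*, *umutvez*); -o when the stem ends in a vowel (*biza*, *gu*).
The final sound of *rigu* is /u/, which is a vowel, so the suffix is -o, giving *riguo*.
The final sound of *judemhoz* is /z/, which is a voiced consonant, so the suffix is -e, giving *judemhoze*.

riguo, judemhoze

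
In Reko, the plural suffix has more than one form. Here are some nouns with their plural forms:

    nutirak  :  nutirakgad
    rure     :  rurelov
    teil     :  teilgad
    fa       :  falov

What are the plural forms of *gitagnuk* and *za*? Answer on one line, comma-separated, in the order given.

gitagnukgad, zalov

Looking at the final sound of each stem: -gad when the stem ends in a consonant (*nutirak*, *teil*); -lov when the stem ends in a vowel (*rure*, *fa*).
*gitagnuk*: final sound = /k/, a consonant → -gad → *gitagnukgad*.
The final sound of *za* is /a/, which is a vowel, so the suffix is -lov, giving *zalov*.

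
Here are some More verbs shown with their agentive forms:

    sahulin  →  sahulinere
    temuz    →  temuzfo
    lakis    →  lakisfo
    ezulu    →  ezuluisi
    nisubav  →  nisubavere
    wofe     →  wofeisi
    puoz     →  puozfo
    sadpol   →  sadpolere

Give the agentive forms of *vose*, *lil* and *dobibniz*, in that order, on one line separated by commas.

The pattern is sibilance of the final sound: -fo when the stem ends in a sibilant (*temuz*, *lakis*, *puoz*); -ere when the stem ends in a non-sibilant consonant (*sahulin*, *nisubav*, *sadpol*); -isi when the stem ends in a vowel (*ezulu*, *wofe*).
*vose*: final sound = /e/, a vowel → -isi → *voseisi*.
*lil* — final sound /l/ (a non-sibilant consonant) → -ere → *lilere*.
*dobibniz* — final sound /z/ (a sibilant) → -fo → *dobibnizfo*.

voseisi, lilere, dobibnizfo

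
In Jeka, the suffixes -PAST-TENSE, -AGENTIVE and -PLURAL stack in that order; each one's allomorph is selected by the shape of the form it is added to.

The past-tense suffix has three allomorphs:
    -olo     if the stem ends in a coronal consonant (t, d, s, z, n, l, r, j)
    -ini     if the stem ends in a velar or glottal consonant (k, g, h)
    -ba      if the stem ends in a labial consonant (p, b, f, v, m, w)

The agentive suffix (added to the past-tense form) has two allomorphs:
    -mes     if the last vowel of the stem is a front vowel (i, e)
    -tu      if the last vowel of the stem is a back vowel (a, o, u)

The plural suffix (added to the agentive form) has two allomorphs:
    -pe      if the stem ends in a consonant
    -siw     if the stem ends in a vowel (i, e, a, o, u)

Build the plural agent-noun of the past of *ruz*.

Since the final consonant of *ruz* is /z/ (coronal), it takes -olo, giving *ruzolo*.
Since the last vowel of the past-tense form *ruzolo* is /o/ (a back vowel), it takes -tu, giving *ruzolotu*.
The final sound of the agentive form *ruzolotu* is /u/, which is a vowel, so the plural suffix is -siw, giving *ruzolotusiw*.

ruzolotusiw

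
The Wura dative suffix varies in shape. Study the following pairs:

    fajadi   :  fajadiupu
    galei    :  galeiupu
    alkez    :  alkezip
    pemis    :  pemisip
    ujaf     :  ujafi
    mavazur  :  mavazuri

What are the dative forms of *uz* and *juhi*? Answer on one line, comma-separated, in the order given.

uzip, juhiupu

The pattern is sibilance of the final sound: -ip when the stem ends in a sibilant (*alkez*, *pemis*); -i when the stem ends in a non-sibilant consonant (*ujaf*, *mavazur*); -upu when the stem ends in a vowel (*fajadi*, *galei*).
*uz* — final sound /z/ (a sibilant) → -ip → *uzip*.
*juhi*: final sound = /i/, a vowel → -upu → *juhiupu*.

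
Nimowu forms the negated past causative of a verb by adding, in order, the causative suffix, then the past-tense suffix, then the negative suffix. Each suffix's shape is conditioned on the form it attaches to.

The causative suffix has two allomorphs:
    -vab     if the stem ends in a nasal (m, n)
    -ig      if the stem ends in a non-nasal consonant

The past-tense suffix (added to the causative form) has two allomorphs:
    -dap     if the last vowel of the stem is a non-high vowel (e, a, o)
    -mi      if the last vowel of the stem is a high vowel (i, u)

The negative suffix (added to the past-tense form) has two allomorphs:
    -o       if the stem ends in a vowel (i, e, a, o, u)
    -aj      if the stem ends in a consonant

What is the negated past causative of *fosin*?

fosinvabdapaj

Since the final consonant of *fosin* is /n/ (a nasal), it takes -vab, giving *fosinvab*.
The causative form *fosinvab*: last vowel = /a/, a non-high vowel → -dap → *fosinvabdap*.
The past-tense form *fosinvabdap*: final sound = /p/, a consonant → -aj → *fosinvabdapaj*.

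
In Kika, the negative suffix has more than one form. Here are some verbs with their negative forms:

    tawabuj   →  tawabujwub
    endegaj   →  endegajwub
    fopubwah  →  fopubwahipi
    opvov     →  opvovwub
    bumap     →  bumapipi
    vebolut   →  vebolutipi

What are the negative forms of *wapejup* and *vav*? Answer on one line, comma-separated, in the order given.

wapejupipi, vavwub

The suffix is conditioned by the final consonant: -ipi when the stem ends in a voiceless consonant (*fopubwah*, *bumap*, *vebolut*); -wub when the stem ends in a voiced consonant (*tawabuj*, *endegaj*, *opvov*).
Since the final consonant of *wapejup* is /p/ (voiceless), it takes -ipi, giving *wapejupipi*.
*vav* — final consonant /v/ (voiced) → -wub → *vavwub*.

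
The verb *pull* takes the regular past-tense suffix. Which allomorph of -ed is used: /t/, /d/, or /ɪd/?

The stem *pull* ends in a voiced sound other than /d/.
The -ed suffix is realized as /ɪd/ after /t, d/; as /t/ after other voiceless consonants; and as /d/ after other voiced sounds.
So -ed on *pull* is pronounced /d/.

/d/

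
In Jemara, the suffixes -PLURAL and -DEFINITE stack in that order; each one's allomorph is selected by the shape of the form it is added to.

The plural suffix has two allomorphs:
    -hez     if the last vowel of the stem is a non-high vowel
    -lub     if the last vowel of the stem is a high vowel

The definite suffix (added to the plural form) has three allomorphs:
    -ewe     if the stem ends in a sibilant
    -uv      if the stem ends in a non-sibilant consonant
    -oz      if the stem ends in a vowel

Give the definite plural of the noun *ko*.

The last vowel of *ko* is /o/, which is a non-high vowel, so the plural suffix is -hez, giving *kohez*.
The plural form *kohez* — final sound /z/ (a sibilant) → -ewe → *kohezewe*.

kohezewe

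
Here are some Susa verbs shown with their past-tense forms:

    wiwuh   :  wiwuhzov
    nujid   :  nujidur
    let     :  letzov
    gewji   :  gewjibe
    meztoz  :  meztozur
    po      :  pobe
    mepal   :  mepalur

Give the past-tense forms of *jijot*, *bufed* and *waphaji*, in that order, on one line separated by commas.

jijotzov, bufedur, waphajibe

Looking at the final sound of each stem: -zov when the stem ends in a voiceless consonant (*wiwuh*, *let*); -ur when the stem ends in a voiced consonant (*nujid*, *meztoz*, *mepal*); -be when the stem ends in a vowel (*gewji*, *po*).
Since the final sound of *jijot* is /t/ (a voiceless consonant), it takes -zov, giving *jijotzov*.
*bufed* — final sound /d/ (a voiced consonant) → -ur → *bufedur*.
*waphaji*: final sound = /i/, a vowel → -be → *waphajibe*.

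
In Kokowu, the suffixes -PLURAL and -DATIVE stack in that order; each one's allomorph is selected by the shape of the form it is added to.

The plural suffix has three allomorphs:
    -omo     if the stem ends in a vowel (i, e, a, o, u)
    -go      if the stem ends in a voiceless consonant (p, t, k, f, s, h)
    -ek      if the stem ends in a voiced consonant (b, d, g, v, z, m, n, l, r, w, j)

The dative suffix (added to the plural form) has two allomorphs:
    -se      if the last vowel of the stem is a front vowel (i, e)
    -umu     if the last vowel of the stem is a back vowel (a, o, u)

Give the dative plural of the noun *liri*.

liriomoumu

*liri*: final sound = /i/, a vowel → -omo → *liriomo*.
The plural form *liriomo*: last vowel = /o/, a back vowel → -umu → *liriomoumu*.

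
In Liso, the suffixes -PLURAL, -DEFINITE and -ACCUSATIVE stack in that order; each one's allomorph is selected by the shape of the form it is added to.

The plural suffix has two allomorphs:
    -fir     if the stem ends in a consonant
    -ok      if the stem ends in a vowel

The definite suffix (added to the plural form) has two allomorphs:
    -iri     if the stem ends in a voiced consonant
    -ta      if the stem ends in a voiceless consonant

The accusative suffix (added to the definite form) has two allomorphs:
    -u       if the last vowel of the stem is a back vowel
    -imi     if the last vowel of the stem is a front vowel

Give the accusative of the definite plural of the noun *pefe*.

*pefe*: final sound = /e/, a vowel → -ok → *pefeok*.
The final consonant of the plural form *pefeok* is /k/, which is voiceless, so the definite suffix is -ta, giving *pefeokta*.
The last vowel of the definite form *pefeokta* is /a/, which is a back vowel, so the accusative suffix is -u, giving *pefeoktau*.

pefeoktau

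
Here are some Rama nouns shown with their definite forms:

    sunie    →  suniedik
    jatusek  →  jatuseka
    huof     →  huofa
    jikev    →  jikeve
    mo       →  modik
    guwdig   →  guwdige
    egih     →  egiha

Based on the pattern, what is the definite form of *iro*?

The pattern is voicing of the final sound: -a when the stem ends in a voiceless consonant (*jatusek*, *huof*, *egih*); -e when the stem ends in a voiced consonant (*jikev*, *guwdig*); -dik when the stem ends in a vowel (*sunie*, *mo*).
*iro* — final sound /o/ (a vowel) → -dik → *irodik*.

irodik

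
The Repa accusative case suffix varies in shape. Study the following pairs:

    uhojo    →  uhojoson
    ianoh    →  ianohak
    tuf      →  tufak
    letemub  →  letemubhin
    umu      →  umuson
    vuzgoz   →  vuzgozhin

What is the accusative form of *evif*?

Looking at the final sound of each stem: -ak when the stem ends in a voiceless consonant (*ianoh*, *tuf*); -hin when the stem ends in a voiced consonant (*letemub*, *vuzgoz*); -son when the stem ends in a vowel (*uhojo*, *umu*).
Since the final sound of *evif* is /f/ (a voiceless consonant), it takes -ak, giving *evifak*.

evifak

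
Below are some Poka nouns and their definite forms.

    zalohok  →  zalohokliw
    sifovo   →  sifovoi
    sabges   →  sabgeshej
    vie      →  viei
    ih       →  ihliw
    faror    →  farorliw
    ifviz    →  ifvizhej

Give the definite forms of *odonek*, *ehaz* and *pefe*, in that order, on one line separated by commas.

odonekliw, ehazhej, pefei

The alternation tracks the final sound of the stem — -hej when the stem ends in a sibilant (*sabges*, *ifviz*); -liw when the stem ends in a non-sibilant consonant (*zalohok*, *ih*, *faror*); -i when the stem ends in a vowel (*sifovo*, *vie*).
The final sound of *odonek* is /k/, which is a non-sibilant consonant, so the suffix is -liw, giving *odonekliw*.
The final sound of *ehaz* is /z/, which is a sibilant, so the suffix is -hej, giving *ehazhej*.
*pefe*: final sound = /e/, a vowel → -i → *pefei*.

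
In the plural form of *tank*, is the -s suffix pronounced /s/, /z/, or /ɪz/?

The stem *tank* ends in a voiceless non-sibilant consonant.
The plural suffix surfaces as /ɪz/ after sibilants, /s/ after other voiceless consonants, and /z/ after other voiced sounds.
So the plural -s on *tank* is pronounced /s/.

/s/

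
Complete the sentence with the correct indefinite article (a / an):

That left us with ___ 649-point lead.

a

The indefinite article is chosen by the initial *sound* of the following word, not its spelling.
The number *649* is spoken "six hundred …", beginning with /sɪks/ — a consonant sound.
So the article is *a*: That left us with a 649-point lead.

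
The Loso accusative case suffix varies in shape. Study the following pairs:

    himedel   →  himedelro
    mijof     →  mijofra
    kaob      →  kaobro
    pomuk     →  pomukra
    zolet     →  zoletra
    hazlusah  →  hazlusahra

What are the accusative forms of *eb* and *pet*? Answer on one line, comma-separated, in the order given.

The suffix is conditioned by the final consonant: -ra when the stem ends in a voiceless consonant (*mijof*, *pomuk*, *zolet*, *hazlusah*); -ro when the stem ends in a voiced consonant (*himedel*, *kaob*).
*eb* — final consonant /b/ (voiced) → -ro → *ebro*.
Since the final consonant of *pet* is /t/ (voiceless), it takes -ra, giving *petra*.

ebro, petra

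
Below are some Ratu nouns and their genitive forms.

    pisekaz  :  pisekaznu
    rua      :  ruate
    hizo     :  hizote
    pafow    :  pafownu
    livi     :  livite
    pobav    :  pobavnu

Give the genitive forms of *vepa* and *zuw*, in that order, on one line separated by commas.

vepate, zuwnu

Looking at the final sound of each stem: -nu when the stem ends in a consonant (*pisekaz*, *pafow*, *pobav*); -te when the stem ends in a vowel (*rua*, *hizo*, *livi*).
*vepa*: final sound = /a/, a vowel → -te → *vepate*.
*zuw* — final sound /w/ (a consonant) → -nu → *zuwnu*.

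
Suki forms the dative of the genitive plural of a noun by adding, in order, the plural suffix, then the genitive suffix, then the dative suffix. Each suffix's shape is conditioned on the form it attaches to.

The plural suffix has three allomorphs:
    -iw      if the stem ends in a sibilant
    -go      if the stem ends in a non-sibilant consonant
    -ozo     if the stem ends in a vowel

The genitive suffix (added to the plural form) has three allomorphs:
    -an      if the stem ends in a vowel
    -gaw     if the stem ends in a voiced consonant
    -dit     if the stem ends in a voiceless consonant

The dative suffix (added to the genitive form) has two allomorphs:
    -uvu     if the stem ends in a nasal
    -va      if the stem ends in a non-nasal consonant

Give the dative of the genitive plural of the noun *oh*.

*oh*: final sound = /h/, a non-sibilant consonant → -go → *ohgo*.
The plural form *ohgo*: final sound = /o/, a vowel → -an → *ohgoan*.
Since the final consonant of the genitive form *ohgoan* is /n/ (a nasal), it takes -uvu, giving *ohgoanuvu*.

ohgoanuvu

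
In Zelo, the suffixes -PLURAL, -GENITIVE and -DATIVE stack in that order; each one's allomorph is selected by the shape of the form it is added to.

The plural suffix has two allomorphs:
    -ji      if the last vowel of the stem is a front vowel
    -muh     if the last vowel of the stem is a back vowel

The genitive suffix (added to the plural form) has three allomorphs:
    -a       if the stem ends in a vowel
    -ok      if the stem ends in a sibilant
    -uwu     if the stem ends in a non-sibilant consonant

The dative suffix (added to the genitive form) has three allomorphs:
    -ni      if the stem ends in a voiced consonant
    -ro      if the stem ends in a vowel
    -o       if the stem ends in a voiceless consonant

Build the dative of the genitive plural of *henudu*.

henudumuhuwuro

*henudu*: last vowel = /u/, a back vowel → -muh → *henudumuh*.
The final sound of the plural form *henudumuh* is /h/, which is a non-sibilant consonant, so the genitive suffix is -uwu, giving *henudumuhuwu*.
The genitive form *henudumuhuwu*: final sound = /u/, a vowel → -ro → *henudumuhuwuro*.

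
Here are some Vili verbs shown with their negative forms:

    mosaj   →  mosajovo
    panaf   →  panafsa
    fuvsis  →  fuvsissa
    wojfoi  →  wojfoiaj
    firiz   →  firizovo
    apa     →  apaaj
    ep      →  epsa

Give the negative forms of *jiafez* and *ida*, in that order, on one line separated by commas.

jiafezovo, idaaj

The pattern is voicing of the final sound: -sa when the stem ends in a voiceless consonant (*panaf*, *fuvsis*, *ep*); -ovo when the stem ends in a voiced consonant (*mosaj*, *firiz*); -aj when the stem ends in a vowel (*wojfoi*, *apa*).
*jiafez* — final sound /z/ (a voiced consonant) → -ovo → *jiafezovo*.
*ida* — final sound /a/ (a vowel) → -aj → *idaaj*.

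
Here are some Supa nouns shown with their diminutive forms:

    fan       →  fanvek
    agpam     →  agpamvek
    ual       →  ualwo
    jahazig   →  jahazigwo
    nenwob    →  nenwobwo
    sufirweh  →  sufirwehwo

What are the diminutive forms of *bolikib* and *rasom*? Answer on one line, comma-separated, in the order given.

bolikibwo, rasomvek

Looking at the final consonant of each stem: -vek when the stem ends in a nasal (*fan*, *agpam*); -wo when the stem ends in a non-nasal consonant (*ual*, *jahazig*, *nenwob*, *sufirweh*).
*bolikib* — final consonant /b/ (non-nasal) → -wo → *bolikibwo*.
*rasom* — final consonant /m/ (a nasal) → -vek → *rasomvek*.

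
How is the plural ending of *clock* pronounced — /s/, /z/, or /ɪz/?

The stem *clock* ends in a voiceless non-sibilant consonant.
The plural suffix surfaces as /ɪz/ after sibilants, /s/ after other voiceless consonants, and /z/ after other voiced sounds.
So the plural -s on *clock* is pronounced /s/.

/s/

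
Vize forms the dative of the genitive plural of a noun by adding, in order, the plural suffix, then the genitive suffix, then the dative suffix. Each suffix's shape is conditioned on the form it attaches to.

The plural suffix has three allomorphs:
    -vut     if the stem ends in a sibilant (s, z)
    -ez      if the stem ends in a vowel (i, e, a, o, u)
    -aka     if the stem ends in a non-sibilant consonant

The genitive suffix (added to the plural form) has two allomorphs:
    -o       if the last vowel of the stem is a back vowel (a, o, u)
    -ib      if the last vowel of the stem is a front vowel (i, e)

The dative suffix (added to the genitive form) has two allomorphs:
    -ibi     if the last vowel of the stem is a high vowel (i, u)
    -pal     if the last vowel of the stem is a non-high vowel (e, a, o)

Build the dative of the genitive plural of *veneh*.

venehakaopal

*veneh* — final sound /h/ (a non-sibilant consonant) → -aka → *venehaka*.
Since the last vowel of the plural form *venehaka* is /a/ (a back vowel), it takes -o, giving *venehakao*.
The genitive form *venehakao* — last vowel /o/ (a non-high vowel) → -pal → *venehakaopal*.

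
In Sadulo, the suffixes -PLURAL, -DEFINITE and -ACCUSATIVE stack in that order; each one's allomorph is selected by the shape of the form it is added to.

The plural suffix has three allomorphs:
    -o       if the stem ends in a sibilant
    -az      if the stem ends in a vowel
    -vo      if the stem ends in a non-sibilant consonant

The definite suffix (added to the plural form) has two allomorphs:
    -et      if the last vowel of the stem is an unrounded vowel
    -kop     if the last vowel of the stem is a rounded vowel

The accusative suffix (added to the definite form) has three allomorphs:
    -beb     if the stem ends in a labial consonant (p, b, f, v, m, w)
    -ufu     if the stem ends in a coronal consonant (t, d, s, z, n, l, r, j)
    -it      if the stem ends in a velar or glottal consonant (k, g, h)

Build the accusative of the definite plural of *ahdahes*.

*ahdahes* — final sound /s/ (a sibilant) → -o → *ahdaheso*.
The plural form *ahdaheso*: last vowel = /o/, a rounded vowel → -kop → *ahdahesokop*.
Since the final consonant of the definite form *ahdahesokop* is /p/ (labial), it takes -beb, giving *ahdahesokopbeb*.

ahdahesokopbeb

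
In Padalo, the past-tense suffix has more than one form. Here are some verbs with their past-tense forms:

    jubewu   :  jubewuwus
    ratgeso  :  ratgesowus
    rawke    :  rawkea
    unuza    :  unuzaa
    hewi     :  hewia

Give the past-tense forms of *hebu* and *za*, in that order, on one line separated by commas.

hebuwus, zaa

The alternation tracks the last vowel of the stem — -wus when the last vowel of the stem is a rounded vowel (*jubewu*, *ratgeso*); -a when the last vowel of the stem is an unrounded vowel (*rawke*, *unuza*, *hewi*).
*hebu*: last vowel = /u/, a rounded vowel → -wus → *hebuwus*.
The last vowel of *za* is /a/, which is an unrounded vowel, so the suffix is -a, giving *zaa*.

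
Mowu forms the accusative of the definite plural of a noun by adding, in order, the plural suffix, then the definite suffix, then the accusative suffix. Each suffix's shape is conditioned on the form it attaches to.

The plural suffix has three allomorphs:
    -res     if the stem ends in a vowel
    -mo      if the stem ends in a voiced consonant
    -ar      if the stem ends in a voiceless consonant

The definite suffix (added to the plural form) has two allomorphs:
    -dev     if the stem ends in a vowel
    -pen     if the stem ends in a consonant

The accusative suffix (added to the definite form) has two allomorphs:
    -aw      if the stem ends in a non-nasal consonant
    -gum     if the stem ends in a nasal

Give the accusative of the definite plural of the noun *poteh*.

poteharpengum

*poteh*: final sound = /h/, a voiceless consonant → -ar → *potehar*.
The plural form *potehar*: final sound = /r/, a consonant → -pen → *poteharpen*.
The definite form *poteharpen* — final consonant /n/ (a nasal) → -gum → *poteharpengum*.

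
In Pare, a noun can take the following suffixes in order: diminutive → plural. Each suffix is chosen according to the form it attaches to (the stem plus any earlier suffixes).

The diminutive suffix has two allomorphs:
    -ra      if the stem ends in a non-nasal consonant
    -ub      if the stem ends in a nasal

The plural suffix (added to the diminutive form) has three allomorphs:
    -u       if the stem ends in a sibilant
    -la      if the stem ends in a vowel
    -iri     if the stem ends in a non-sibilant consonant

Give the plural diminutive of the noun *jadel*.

jadelrala

The final consonant of *jadel* is /l/, which is non-nasal, so the diminutive suffix is -ra, giving *jadelra*.
The final sound of the diminutive form *jadelra* is /a/, which is a vowel, so the plural suffix is -la, giving *jadelrala*.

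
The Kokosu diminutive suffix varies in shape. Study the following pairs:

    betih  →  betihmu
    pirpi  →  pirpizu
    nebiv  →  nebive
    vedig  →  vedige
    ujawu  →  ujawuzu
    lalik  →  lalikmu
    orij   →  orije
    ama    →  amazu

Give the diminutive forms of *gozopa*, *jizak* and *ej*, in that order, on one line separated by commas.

The pattern is voicing of the final sound: -mu when the stem ends in a voiceless consonant (*betih*, *lalik*); -e when the stem ends in a voiced consonant (*nebiv*, *vedig*, *orij*); -zu when the stem ends in a vowel (*pirpi*, *ujawu*, *ama*).
Since the final sound of *gozopa* is /a/ (a vowel), it takes -zu, giving *gozopazu*.
*jizak*: final sound = /k/, a voiceless consonant → -mu → *jizakmu*.
The final sound of *ej* is /j/, which is a voiced consonant, so the suffix is -e, giving *eje*.

gozopazu, jizakmu, eje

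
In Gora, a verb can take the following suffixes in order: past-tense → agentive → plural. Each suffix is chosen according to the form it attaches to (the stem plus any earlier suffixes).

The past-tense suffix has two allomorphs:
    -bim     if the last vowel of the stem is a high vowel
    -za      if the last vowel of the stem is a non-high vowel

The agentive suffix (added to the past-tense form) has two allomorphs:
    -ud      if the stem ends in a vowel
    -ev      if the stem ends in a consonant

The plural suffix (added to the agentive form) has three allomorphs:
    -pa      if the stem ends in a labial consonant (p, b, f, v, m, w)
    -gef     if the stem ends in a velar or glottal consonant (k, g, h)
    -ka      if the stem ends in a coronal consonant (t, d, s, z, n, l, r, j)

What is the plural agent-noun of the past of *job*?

jobzaudka

The last vowel of *job* is /o/, which is a non-high vowel, so the past-tense suffix is -za, giving *jobza*.
The final sound of the past-tense form *jobza* is /a/, which is a vowel, so the agentive suffix is -ud, giving *jobzaud*.
The agentive form *jobzaud* — final consonant /d/ (coronal) → -ka → *jobzaudka*.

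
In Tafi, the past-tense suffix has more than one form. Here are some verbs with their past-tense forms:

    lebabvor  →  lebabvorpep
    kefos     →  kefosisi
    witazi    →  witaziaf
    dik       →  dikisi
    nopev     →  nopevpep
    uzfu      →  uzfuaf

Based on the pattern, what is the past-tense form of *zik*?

zikisi

The pattern is voicing of the final sound: -isi when the stem ends in a voiceless consonant (*kefos*, *dik*); -pep when the stem ends in a voiced consonant (*lebabvor*, *nopev*); -af when the stem ends in a vowel (*witazi*, *uzfu*).
The final sound of *zik* is /k/, which is a voiceless consonant, so the suffix is -isi, giving *zikisi*.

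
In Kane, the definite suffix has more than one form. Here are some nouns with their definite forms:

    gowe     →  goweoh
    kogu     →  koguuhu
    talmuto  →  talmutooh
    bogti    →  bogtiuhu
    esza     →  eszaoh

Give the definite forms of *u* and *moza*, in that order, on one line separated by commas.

uuhu, mozaoh

The suffix is conditioned by the last vowel: -uhu when the last vowel of the stem is a high vowel (*kogu*, *bogti*); -oh when the last vowel of the stem is a non-high vowel (*gowe*, *talmuto*, *esza*).
The last vowel of *u* is /u/, which is a high vowel, so the suffix is -uhu, giving *uuhu*.
Since the last vowel of *moza* is /a/ (a non-high vowel), it takes -oh, giving *mozaoh*.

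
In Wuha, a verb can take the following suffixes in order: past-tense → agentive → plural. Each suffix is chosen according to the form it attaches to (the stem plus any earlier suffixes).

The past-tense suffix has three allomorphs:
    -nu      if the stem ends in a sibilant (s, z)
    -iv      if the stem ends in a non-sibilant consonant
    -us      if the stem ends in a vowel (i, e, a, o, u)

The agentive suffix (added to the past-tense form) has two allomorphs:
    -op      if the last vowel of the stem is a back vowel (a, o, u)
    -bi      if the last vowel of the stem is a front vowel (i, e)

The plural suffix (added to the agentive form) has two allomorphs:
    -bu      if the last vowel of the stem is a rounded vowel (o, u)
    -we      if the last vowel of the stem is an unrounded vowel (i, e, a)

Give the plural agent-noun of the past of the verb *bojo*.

*bojo* — final sound /o/ (a vowel) → -us → *bojous*.
The past-tense form *bojous* — last vowel /u/ (a back vowel) → -op → *bojousop*.
The last vowel of the agentive form *bojousop* is /o/, which is a rounded vowel, so the plural suffix is -bu, giving *bojousopbu*.

bojousopbu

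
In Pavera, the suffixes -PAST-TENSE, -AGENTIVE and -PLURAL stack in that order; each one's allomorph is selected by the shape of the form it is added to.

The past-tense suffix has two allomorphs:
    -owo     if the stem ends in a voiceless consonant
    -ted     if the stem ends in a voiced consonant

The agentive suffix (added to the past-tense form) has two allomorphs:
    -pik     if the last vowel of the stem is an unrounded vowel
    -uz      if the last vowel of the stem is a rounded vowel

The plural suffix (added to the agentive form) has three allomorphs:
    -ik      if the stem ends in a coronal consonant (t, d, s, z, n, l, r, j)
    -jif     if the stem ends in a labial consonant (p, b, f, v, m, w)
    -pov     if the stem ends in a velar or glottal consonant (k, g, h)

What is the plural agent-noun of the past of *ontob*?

ontobtedpikpov

The final consonant of *ontob* is /b/, which is voiced, so the past-tense suffix is -ted, giving *ontobted*.
Since the last vowel of the past-tense form *ontobted* is /e/ (an unrounded vowel), it takes -pik, giving *ontobtedpik*.
Since the final consonant of the agentive form *ontobtedpik* is /k/ (velar/glottal), it takes -pov, giving *ontobtedpikpov*.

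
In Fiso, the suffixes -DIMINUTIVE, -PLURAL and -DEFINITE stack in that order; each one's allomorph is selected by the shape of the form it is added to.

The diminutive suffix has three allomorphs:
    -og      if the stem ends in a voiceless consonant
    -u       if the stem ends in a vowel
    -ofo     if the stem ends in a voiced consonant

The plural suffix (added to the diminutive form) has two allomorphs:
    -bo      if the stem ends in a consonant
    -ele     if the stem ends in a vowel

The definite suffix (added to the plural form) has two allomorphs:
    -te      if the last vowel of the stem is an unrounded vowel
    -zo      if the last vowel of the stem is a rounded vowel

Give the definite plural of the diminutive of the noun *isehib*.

isehibofoelete

*isehib*: final sound = /b/, a voiced consonant → -ofo → *isehibofo*.
Since the final sound of the diminutive form *isehibofo* is /o/ (a vowel), it takes -ele, giving *isehibofoele*.
Since the last vowel of the plural form *isehibofoele* is /e/ (an unrounded vowel), it takes -te, giving *isehibofoelete*.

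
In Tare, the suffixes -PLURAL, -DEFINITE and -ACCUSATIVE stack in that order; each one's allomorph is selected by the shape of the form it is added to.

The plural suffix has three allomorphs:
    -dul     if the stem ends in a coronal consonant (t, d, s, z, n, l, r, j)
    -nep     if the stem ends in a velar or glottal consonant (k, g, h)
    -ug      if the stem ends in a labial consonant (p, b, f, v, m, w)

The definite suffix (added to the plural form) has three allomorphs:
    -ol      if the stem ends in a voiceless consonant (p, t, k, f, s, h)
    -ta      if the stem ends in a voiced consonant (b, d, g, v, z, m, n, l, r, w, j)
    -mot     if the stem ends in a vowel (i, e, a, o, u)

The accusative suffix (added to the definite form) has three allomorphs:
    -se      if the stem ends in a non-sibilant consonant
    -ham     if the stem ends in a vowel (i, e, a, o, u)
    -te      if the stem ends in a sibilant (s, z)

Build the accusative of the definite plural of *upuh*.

upuhnepolse

*upuh* — final consonant /h/ (velar/glottal) → -nep → *upuhnep*.
The plural form *upuhnep*: final sound = /p/, a voiceless consonant → -ol → *upuhnepol*.
Since the final sound of the definite form *upuhnepol* is /l/ (a non-sibilant consonant), it takes -se, giving *upuhnepolse*.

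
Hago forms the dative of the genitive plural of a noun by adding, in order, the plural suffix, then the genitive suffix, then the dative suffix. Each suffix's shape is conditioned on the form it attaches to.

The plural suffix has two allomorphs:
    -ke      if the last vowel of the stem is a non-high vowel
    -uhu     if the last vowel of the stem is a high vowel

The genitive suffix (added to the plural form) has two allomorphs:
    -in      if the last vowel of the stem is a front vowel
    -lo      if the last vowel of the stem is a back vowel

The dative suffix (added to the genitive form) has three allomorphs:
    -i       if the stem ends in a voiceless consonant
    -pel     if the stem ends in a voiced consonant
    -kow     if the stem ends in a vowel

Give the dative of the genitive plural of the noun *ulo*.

The last vowel of *ulo* is /o/, which is a non-high vowel, so the plural suffix is -ke, giving *uloke*.
Since the last vowel of the plural form *uloke* is /e/ (a front vowel), it takes -in, giving *ulokein*.
The genitive form *ulokein* — final sound /n/ (a voiced consonant) → -pel → *ulokeinpel*.

ulokeinpel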